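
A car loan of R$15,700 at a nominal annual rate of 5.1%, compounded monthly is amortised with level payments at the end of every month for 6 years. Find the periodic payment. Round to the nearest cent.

R$253.58

With 12 periods per year: i = 0.00425, n = 72.
Annuity-PV factor = 61.914292; PMT = 15700 / 61.914292 = 253.5763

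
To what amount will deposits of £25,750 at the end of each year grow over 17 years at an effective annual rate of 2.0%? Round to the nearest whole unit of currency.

FV = 25750 × [(1+0.02)^17 − 1] / 0.02 = 25750 × 20.012071 = 515,310.8272

£515,311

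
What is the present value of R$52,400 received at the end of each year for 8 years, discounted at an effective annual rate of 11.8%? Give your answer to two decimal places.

R$262,133.38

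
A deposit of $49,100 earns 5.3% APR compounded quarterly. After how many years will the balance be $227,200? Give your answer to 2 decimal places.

29.10 years

Periodic rate i = 0.053/4 = 0.01325.
n = ln(227200/49100) / ln(1+0.01325) = ln(4.62729) / 0.013163 = 116.3848 quarters
= 116.3848/4 years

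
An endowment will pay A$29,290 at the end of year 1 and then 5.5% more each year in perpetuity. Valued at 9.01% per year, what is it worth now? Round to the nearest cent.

A$834,472.93

PV = D₁/(r − g) = 29290/(0.0901 − 0.055) = 834,472.9345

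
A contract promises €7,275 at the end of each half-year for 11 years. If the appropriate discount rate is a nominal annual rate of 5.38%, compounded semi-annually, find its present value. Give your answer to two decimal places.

€119,625.26

i = 0.0538/2 = 0.0269 per half-year; n = 11·2 = 22.
PV = PMT · [1 − (1+i)^(−n)] / i = 7275 · 16.443335 = 119,625.2645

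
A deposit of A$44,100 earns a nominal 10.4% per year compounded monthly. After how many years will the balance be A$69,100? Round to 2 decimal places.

Periodic rate i = 0.104/12 = 0.00866667.
(1+i)^n = 69100/44100 = 1.56689, so n = ln 1.56689 / ln 1.00867 = 52.0429 months
= 52.0429/12 years

4.34 years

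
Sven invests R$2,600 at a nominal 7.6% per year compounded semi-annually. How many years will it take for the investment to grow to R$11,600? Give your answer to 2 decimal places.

Periodic rate i = 0.076/2 = 0.038.
n = ln(11600/2600) / ln(1+0.038) = ln(4.46154) / 0.037296 = 40.0982 half-years
= 40.0982/2 years

20.05 years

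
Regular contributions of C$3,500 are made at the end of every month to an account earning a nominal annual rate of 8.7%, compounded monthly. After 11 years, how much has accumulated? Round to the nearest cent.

C$769,951.19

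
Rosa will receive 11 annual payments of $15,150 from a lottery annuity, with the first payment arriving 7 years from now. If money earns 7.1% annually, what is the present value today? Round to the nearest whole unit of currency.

PV at t=6 (ordinary 11-year annuity): 15150 × a(11|0.071) = 15150 × 7.461466 = 113,041.2039
Discount back 6 years: 113,041.2039 × (1+0.071)^(−6) = 113,041.2039 × 0.662618 = 74,903.1271

$74,903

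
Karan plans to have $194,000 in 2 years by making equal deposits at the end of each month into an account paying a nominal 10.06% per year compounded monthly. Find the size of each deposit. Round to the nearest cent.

$7,331.12

Periodic rate i = 0.1006/12 = 0.00838333; n = 2 × 12 = 24 periods.
FV-annuity factor = 26.462524; PMT = 194000 / 26.462524 = 7,331.1224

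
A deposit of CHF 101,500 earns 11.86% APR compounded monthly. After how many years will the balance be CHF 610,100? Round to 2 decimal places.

Periodic rate i = 0.1186/12 = 0.00988333.
(1+i)^n = 610100/101500 = 6.01084, so n = ln 6.01084 / ln 1.00988 = 182.3689 months
= 182.3689/12 years

15.20 years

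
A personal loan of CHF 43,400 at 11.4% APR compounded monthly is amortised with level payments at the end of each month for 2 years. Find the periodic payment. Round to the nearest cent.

Periodic rate i = 0.114/12 = 0.0095; n = 2 × 12 = 24 periods.
Annuity-PV factor = 21.370368; PMT = 43400 / 21.370368 = 2,030.8494

CHF 2,030.85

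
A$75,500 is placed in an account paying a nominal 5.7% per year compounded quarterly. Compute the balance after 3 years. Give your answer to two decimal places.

A$89,472.00

Periodic rate i = 0.057/4 = 0.01425; n = 3 × 4 = 12 periods.
FV = PV·(1+i)^n = 75,500 × 1.185060 = 89,472.0006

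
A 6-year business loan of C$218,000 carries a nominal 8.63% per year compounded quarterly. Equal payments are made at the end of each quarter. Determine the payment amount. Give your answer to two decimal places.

Periodic rate i = 0.0863/4 = 0.021575; n = 6 × 4 = 24 periods.
Annuity-PV factor = 18.580763; PMT = 218000 / 18.580763 = 11,732.5646

C$11,732.56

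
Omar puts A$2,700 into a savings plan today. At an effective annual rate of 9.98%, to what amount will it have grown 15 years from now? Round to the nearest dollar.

FV = 2,700 × (1 + 0.0998)^15 = 11,247.8494

A$11,248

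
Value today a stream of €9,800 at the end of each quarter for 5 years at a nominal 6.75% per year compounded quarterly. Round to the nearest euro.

i = 0.0675/4 = 0.016875 per quarter; n = 5·4 = 20.
PV = PMT · [1 − (1+i)^(−n)] / i = 9800 · 16.855456 = 165,183.4669

€165,183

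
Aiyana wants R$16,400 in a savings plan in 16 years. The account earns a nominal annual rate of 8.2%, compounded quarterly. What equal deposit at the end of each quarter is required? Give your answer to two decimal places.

With 4 periods per year: i = 0.0205, n = 64.
PMT = 16400 / ( [(1+0.0205)^64 − 1] / 0.0205 ) = 16400 / 129.982958 = 126.1704

R$126.17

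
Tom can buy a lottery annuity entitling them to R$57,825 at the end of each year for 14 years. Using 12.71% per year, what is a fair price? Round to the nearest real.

Annuity factor a(14|0.1271) = 6.394219; PV = 57825 × 6.394219 = 369,745.7011

R$369,746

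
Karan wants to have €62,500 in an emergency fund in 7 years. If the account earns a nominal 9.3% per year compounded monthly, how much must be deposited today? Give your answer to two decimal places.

i = 0.093/12 = 0.00775 per month; n = 7·12 = 84.
PV = FV·(1+i)^(−n) = 62,500 × 0.522834 = 32,677.1554

€32,677.16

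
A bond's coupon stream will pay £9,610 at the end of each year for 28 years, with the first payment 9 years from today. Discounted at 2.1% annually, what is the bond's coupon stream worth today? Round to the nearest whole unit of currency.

£170,964

PV at t=8 (ordinary 28-year annuity): 9610 × a(28|0.021) = 9610 × 21.008125 = 201,888.0844
PV₀ = 201,888.0844 / (1+0.021)^8 = 201,888.0844 / 1.180880 = 170,964.0315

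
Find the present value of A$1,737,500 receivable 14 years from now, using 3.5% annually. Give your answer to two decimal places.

A$1,073,395.86

Discount factor = (1+0.035)^(−14) = 0.617782; PV = 1,737,500 × 0.617782 = 1,073,395.8606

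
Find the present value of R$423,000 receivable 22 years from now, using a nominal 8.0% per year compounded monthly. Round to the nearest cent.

R$73,201.28

With 12 periods per year: i = 0.00666667, n = 264.
Discount factor = (1+0.00666667)^(−264) = 0.173053; PV = 423,000 × 0.173053 = 73,201.2796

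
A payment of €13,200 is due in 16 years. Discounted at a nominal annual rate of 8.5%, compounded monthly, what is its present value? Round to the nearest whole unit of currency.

€3,404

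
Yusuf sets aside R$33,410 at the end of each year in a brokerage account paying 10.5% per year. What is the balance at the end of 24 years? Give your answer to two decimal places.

FV = 33410 × [(1+0.105)^24 − 1] / 0.105 = 33410 × 95.069854 = 3,176,283.8098

R$3,176,283.81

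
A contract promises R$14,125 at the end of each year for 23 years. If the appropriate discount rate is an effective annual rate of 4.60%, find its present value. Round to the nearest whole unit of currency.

R$197,921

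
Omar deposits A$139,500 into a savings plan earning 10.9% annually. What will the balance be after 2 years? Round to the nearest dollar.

139,500 × (1+0.109)^2 = 139,500 × 1.229881 = 171,568.3995

A$171,568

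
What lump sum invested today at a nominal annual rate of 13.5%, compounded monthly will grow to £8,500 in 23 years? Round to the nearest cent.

£387.67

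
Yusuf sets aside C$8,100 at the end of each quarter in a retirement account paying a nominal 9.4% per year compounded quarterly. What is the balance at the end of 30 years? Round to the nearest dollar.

C$5,252,364

i = 0.094/4 = 0.0235 per quarter; n = 30·4 = 120.
FV = PMT · [(1+i)^n − 1] / i = 8100 · 648.440015 = 5,252,364.1206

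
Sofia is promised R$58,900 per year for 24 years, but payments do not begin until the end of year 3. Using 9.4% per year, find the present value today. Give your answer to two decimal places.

PV at t=2 (ordinary 24-year annuity): 58900 × a(24|0.094) = 58900 × 9.406735 = 554,056.7198
PV₀ = 554,056.7198 / (1+0.094)^2 = 554,056.7198 / 1.196836 = 462,934.5372

R$462,934.54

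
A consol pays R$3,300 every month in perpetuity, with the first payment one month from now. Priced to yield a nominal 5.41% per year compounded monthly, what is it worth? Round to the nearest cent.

Periodic rate i = 0.0541/12 = 0.00450833.
PV = PMT / i = 3300 / 0.00450833 = 731,977.8189

R$731,977.82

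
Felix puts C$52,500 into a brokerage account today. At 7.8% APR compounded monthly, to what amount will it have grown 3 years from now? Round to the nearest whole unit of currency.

Periodic rate i = 0.078/12 = 0.0065; n = 3 × 12 = 36 periods.
FV = PV·(1+i)^n = 52,500 × 1.262688 = 66,291.1198

C$66,291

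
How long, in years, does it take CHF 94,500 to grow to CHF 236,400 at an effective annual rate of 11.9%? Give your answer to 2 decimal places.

n = ln(236400/94500) / ln(1+0.119) = ln(2.50159) / 0.112435 = 8.1551 years

8.16 years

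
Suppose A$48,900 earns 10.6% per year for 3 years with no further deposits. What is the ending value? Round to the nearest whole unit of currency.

A$66,157

48,900 × (1+0.106)^3 = 48,900 × 1.352899 = 66,156.7619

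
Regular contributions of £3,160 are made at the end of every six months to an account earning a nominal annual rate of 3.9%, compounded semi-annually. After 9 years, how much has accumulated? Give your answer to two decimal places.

i = 0.039/2 = 0.0195 per half-year; n = 9·2 = 18.
FV = 3160 × [(1+0.0195)^18 − 1] / 0.0195 = 3160 × 21.317767 = 67,364.1422

£67,364.14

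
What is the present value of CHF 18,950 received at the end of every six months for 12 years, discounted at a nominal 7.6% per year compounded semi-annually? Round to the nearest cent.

CHF 294,938.19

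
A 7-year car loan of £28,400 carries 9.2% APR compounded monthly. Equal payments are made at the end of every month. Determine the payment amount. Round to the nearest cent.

£459.82

i = 0.092/12 = 0.00766667 per month; n = 7·12 = 84.
PMT = 28400 / ( [1 − (1+0.00766667)^(−84)] / 0.00766667 ) = 28400 / 61.763612 = 459.8177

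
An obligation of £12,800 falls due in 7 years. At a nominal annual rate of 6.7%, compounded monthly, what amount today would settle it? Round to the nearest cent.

Periodic rate i = 0.067/12 = 0.00558333; n = 7 × 12 = 84 periods.
Discount factor = (1+0.00558333)^(−84) = 0.626444; PV = 12,800 × 0.626444 = 8,018.4859

£8,018.49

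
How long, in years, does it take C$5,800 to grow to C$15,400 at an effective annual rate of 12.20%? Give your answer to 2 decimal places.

8.48 years

(1+i)^n = 15400/5800 = 2.65517, so n = ln 2.65517 / ln 1.122 = 8.4831 years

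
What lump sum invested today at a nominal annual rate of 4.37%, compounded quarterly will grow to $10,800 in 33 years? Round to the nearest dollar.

$2,573

With 4 periods per year: i = 0.010925, n = 132.
PV = FV·(1+i)^(−n) = 10,800 × 0.238287 = 2,573.4996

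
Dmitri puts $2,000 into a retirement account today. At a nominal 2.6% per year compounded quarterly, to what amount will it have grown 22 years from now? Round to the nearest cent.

$3,537.06

i = 0.026/4 = 0.0065 per quarter; n = 22·4 = 88.
FV = PV·(1+i)^n = 2,000 × 1.768531 = 3,537.0611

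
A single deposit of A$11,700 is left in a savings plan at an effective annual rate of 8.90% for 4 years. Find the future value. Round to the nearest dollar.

A$16,455

FV = 11,700 × (1 + 0.089)^4 = 16,454.9808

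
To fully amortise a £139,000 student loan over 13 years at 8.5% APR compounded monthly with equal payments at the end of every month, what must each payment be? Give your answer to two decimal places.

£1,475.04

i = 0.085/12 = 0.00708333 per month; n = 13·12 = 156.
Annuity-PV factor = 94.234798; PMT = 139000 / 94.234798 = 1,475.0390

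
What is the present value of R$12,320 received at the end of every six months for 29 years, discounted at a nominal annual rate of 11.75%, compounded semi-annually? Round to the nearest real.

R$202,053

Periodic rate i = 0.1175/2 = 0.05875; n = 29 × 2 = 58 periods.
PV = PMT · [1 − (1+i)^(−n)] / i = 12320 · 16.400445 = 202,053.4866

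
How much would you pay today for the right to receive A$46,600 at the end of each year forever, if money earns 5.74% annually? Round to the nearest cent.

A$811,846.69

PV = PMT / i = 46600 / 0.0574 = 811,846.6899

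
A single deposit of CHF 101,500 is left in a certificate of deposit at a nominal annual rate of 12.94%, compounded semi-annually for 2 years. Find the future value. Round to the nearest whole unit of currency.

i = 0.1294/2 = 0.0647 per half-year; n = 2·2 = 4.
FV = PV·(1+i)^n = 101,500 × 1.285017 = 130,429.2685

CHF 130,429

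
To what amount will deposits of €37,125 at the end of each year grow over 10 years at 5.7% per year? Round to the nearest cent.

FV = PMT · [(1+i)^n − 1] / i = 37125 · 12.996561 = 482,497.3346

€482,497.33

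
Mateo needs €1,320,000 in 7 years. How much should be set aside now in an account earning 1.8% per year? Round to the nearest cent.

PV = FV·(1+i)^(−n) = 1,320,000 × 0.882603 = 1,165,036.3750

€1,165,036.37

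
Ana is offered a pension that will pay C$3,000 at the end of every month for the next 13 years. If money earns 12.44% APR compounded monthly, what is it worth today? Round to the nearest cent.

C$231,478.66

Periodic rate i = 0.1244/12 = 0.0103667; n = 13 × 12 = 156 periods.
PV = PMT · [1 − (1+i)^(−n)] / i = 3000 · 77.159555 = 231,478.6646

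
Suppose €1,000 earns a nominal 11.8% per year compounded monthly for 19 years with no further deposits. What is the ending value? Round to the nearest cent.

€9,309.62

With 12 periods per year: i = 0.00983333, n = 228.
FV = PV·(1+i)^n = 1,000 × 9.309623 = 9,309.6227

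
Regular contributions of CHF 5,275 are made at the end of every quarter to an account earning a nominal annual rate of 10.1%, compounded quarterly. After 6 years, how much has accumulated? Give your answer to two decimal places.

CHF 171,169.75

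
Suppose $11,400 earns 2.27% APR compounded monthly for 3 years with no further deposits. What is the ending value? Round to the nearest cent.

i = 0.0227/12 = 0.00189167 per month; n = 3·12 = 36.
11,400 × (1+0.00189167)^36 = 11,400 × 1.070403 = 12,202.5998

$12,202.60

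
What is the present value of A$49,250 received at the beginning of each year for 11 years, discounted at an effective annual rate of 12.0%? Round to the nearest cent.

A$327,523.48

Annuity factor a(11|0.12) × (1+i) = 6.650223; PV = 49250 × 6.650223 = 327,523.4841
(annuity-due: payments at period start, so ×(1+i).)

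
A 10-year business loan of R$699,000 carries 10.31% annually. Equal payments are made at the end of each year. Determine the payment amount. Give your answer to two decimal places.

R$115,278.36

Annuity-PV factor = 6.063584; PMT = 699000 / 6.063584 = 115,278.3605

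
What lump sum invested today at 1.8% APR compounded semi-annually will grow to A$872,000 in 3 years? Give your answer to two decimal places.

With 2 periods per year: i = 0.009, n = 6.
PV = FV·(1+i)^(−n) = 872,000 × 0.947661 = 826,360.3816

A$826,360.38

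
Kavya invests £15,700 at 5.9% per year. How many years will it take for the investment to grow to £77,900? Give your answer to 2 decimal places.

27.94 years

(1+i)^n = 77900/15700 = 4.96178, so n = ln 4.96178 / ln 1.059 = 27.9418 years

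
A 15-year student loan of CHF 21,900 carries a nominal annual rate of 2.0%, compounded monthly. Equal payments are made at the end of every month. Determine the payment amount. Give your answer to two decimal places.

CHF 140.93

Periodic rate i = 0.02/12 = 0.00166667; n = 15 × 12 = 180 periods.
PMT = 21900 / ( [1 − (1+0.00166667)^(−180)] / 0.00166667 ) = 21900 / 155.398054 = 140.9284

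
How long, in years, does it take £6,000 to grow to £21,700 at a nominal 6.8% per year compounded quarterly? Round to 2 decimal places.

Periodic rate i = 0.068/4 = 0.017.
n = ln(21700/6000) / ln(1+0.017) = ln(3.61667) / 0.016857 = 76.2617 quarters
= 76.2617/4 years

19.07 years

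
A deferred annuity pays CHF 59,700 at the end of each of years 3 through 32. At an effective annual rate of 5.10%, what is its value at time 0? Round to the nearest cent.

CHF 821,442.26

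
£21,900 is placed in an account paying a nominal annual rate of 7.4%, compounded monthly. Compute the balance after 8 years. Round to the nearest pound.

With 12 periods per year: i = 0.00616667, n = 96.
FV = PV·(1+i)^n = 21,900 × 1.804317 = 39,514.5427

£39,515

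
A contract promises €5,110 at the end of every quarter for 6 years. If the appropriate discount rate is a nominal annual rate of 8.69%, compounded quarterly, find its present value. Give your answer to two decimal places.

€94,787.82

i = 0.0869/4 = 0.021725 per quarter; n = 6·4 = 24.
PV = PMT · [1 − (1+i)^(−n)] / i = 5110 · 18.549476 = 94,787.8230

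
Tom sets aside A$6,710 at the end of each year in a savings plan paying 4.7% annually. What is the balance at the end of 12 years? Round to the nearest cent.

A$104,967.60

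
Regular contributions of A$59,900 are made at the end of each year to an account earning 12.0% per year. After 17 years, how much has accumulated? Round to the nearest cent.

A$2,928,132.08

Accumulation factor s(17|0.12) = 48.883674; FV = 59900 × 48.883674 = 2,928,132.0768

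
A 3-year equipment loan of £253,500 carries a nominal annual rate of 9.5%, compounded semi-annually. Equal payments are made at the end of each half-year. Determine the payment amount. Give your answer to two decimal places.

£49,545.34

i = 0.095/2 = 0.0475 per half-year; n = 3·2 = 6.
PMT = 253500 / ( [1 − (1+0.0475)^(−6)] / 0.0475 ) = 253500 / 5.116526 = 49,545.3368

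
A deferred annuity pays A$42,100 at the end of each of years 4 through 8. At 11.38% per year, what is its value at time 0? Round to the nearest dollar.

PV at t=3 (ordinary 5-year annuity): 42100 × a(5|0.1138) = 42100 × 3.660838 = 154,121.2738
Discount back 3 years: 154,121.2738 × (1+0.1138)^(−3) = 154,121.2738 × 0.723733 = 111,542.6477

A$111,543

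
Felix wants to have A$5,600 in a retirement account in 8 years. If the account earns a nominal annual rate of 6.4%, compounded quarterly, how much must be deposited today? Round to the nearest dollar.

A$3,370

i = 0.064/4 = 0.016 per quarter; n = 8·4 = 32.
Discount factor = (1+0.016)^(−32) = 0.601730; PV = 5,600 × 0.601730 = 3,369.6855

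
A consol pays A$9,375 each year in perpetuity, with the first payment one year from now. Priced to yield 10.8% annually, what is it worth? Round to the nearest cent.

PV = PMT / i = 9375 / 0.108 = 86,805.5556

A$86,805.56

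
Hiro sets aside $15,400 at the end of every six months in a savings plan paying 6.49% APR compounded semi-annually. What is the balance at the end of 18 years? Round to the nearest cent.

$1,023,697.06

Periodic rate i = 0.0649/2 = 0.03245; n = 18 × 2 = 36 periods.
Accumulation factor s(36|0.03245) = 66.473835; FV = 15400 × 66.473835 = 1,023,697.0613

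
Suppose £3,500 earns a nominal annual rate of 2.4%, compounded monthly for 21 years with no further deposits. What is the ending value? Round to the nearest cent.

£5,790.74

Periodic rate i = 0.024/12 = 0.002; n = 21 × 12 = 252 periods.
FV = 3,500 × (1 + 0.002)^252 = 5,790.7374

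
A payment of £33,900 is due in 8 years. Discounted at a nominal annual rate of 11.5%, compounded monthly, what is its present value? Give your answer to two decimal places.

£13,569.10

With 12 periods per year: i = 0.00958333, n = 96.
Discount factor = (1+0.00958333)^(−96) = 0.400269; PV = 33,900 × 0.400269 = 13,569.1032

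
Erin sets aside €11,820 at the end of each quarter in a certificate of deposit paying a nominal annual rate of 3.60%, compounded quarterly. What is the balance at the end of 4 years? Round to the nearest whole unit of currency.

€202,438

Periodic rate i = 0.036/4 = 0.009; n = 4 × 4 = 16 periods.
FV = PMT · [(1+i)^n − 1] / i = 11820 · 17.126716 = 202,437.7821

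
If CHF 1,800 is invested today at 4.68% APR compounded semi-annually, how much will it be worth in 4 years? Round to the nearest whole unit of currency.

Periodic rate i = 0.0468/2 = 0.0234; n = 4 × 2 = 8 periods.
1,800 × (1+0.0234)^8 = 1,800 × 1.203271 = 2,165.8871

CHF 2,166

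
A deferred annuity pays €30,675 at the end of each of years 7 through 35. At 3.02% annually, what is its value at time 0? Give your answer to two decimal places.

Value one period before first payment (t=6): 30675 × [1 − (1+0.0302)^(−29)] / 0.0302 = 30675 × 19.140272 = 587,127.8443
PV₀ = 587,127.8443 / (1+0.0302)^6 = 587,127.8443 / 1.195444 = 491,137.8490

€491,137.85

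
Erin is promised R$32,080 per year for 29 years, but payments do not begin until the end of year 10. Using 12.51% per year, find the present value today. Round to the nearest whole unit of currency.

Value one period before first payment (t=9): 32080 × [1 − (1+0.1251)^(−29)] / 0.1251 = 32080 × 7.731666 = 248,031.8508
Discount back 9 years: 248,031.8508 × (1+0.1251)^(−9) = 248,031.8508 × 0.346162 = 85,859.2977

R$85,859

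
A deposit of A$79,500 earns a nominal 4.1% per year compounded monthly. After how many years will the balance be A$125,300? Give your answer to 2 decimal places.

11.12 years

Periodic rate i = 0.041/12 = 0.00341667.
n = ln(125300/79500) / ln(1+0.00341667) = ln(1.57610) / 0.003411 = 133.3846 months
= 133.3846/12 years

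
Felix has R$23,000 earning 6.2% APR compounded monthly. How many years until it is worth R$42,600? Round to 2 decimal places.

Periodic rate i = 0.062/12 = 0.00516667.
(1+i)^n = 42600/23000 = 1.85217, so n = ln 1.85217 / ln 1.00517 = 119.6034 months
= 119.6034/12 years

9.97 years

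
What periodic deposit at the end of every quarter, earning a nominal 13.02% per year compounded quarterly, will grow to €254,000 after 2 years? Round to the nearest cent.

€28,306.48

Periodic rate i = 0.1302/4 = 0.03255; n = 2 × 4 = 8 periods.
FV-annuity factor = 8.973210; PMT = 254000 / 8.973210 = 28,306.4808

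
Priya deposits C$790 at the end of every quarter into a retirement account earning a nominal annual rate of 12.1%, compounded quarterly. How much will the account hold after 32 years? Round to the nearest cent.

i = 0.121/4 = 0.03025 per quarter; n = 32·4 = 128.
Accumulation factor s(128|0.03025) = 1466.386630; FV = 790 × 1466.386630 = 1,158,445.4379

C$1,158,445.44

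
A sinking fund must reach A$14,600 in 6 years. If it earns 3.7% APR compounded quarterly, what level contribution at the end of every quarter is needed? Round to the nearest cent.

i = 0.037/4 = 0.00925 per quarter; n = 6·4 = 24.
PMT = 14600 / ( [(1+0.00925)^24 − 1] / 0.00925 ) = 14600 / 26.734909 = 546.1025

A$546.10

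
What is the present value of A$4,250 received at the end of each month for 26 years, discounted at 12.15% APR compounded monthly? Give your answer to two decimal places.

With 12 periods per year: i = 0.010125, n = 312.
Annuity factor a(312|0.010125) = 94.503882; PV = 4250 × 94.503882 = 401,641.4985

A$401,641.50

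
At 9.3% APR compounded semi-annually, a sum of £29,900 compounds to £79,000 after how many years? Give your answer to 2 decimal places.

10.69 years

Periodic rate i = 0.093/2 = 0.0465.
(1+i)^n = 79000/29900 = 2.64214, so n = ln 2.64214 / ln 1.0465 = 21.3765 half-years
= 21.3765/2 years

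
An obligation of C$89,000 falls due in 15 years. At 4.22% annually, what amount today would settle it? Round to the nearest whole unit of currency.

C$47,877

PV = FV·(1+i)^(−n) = 89,000 × 0.537940 = 47,876.6742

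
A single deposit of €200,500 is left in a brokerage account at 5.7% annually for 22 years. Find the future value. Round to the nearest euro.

€678,835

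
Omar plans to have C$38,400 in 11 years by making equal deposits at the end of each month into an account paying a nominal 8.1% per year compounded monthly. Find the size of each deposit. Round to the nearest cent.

C$181.22

Periodic rate i = 0.081/12 = 0.00675; n = 11 × 12 = 132 periods.
PMT = 38400 / ( [(1+0.00675)^132 − 1] / 0.00675 ) = 38400 / 211.893284 = 181.2233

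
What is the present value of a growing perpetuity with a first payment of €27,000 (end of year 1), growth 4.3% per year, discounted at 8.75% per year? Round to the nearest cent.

€606,741.57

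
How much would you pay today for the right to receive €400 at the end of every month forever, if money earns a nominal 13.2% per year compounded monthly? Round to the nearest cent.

Periodic rate i = 0.132/12 = 0.011.
PV = C/r = 400/0.011 = 36,363.6364

€36,363.64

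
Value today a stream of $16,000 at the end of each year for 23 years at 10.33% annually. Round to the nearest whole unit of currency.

PV = 16000 × [1 − (1+0.1033)^(−23)] / 0.1033 = 16000 × 8.671414 = 138,742.6182

$138,743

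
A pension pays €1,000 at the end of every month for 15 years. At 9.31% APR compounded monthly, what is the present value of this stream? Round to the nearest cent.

€96,825.07

With 12 periods per year: i = 0.00775833, n = 180.
PV = PMT · [1 − (1+i)^(−n)] / i = 1000 · 96.825070 = 96,825.0696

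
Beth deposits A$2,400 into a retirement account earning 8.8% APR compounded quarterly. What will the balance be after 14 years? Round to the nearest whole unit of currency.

A$8,118

i = 0.088/4 = 0.022 per quarter; n = 14·4 = 56.
FV = 2,400 × (1 + 0.022)^56 = 8,118.2310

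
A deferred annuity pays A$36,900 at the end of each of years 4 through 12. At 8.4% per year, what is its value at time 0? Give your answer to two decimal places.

A$177,996.33

PV at t=3 (ordinary 9-year annuity): 36900 × a(9|0.084) = 36900 × 6.144302 = 226,724.7360
Discount back 3 years: 226,724.7360 × (1+0.084)^(−3) = 226,724.7360 × 0.785077 = 177,996.3342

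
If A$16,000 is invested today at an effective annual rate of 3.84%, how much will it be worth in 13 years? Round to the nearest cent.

A$26,113.24

FV = 16,000 × (1 + 0.0384)^13 = 26,113.2433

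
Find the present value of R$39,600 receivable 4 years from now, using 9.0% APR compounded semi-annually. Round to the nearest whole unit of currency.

R$27,846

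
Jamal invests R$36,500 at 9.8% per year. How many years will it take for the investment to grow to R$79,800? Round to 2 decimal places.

8.37 years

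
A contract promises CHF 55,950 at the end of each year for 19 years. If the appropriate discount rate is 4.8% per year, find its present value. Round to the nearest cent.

CHF 687,331.50

PV = PMT · [1 − (1+i)^(−n)] / i = 55950 · 12.284745 = 687,331.4952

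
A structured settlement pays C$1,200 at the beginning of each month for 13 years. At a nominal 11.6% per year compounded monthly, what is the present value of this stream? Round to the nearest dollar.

Periodic rate i = 0.116/12 = 0.00966667; n = 13 × 12 = 156 periods.
PV = 1200 × [1 − (1+0.00966667)^(−156)] / 0.00966667 × (1+i) = 1200 × 81.160373 = 97,392.4482
(annuity-due: payments at period start, so ×(1+i).)

C$97,392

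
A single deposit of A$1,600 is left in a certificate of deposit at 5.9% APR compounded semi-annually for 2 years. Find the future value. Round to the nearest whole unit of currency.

A$1,797

i = 0.059/2 = 0.0295 per half-year; n = 2·2 = 4.
FV = 1,600 × (1 + 0.0295)^4 = 1,797.3199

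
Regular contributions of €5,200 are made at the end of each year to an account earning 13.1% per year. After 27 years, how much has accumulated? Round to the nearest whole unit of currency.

€1,062,409

Accumulation factor s(27|0.131) = 204.309393; FV = 5200 × 204.309393 = 1,062,408.8419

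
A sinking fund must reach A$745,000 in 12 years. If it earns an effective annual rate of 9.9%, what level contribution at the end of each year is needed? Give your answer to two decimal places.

FV-annuity factor = 21.256178; PMT = 745000 / 21.256178 = 35,048.6335

A$35,048.63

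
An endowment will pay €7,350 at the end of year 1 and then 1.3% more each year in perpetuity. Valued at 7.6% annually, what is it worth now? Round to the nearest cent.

€116,666.67

PV = D₁/(r − g) = 7350/(0.076 − 0.013) = 116,666.6667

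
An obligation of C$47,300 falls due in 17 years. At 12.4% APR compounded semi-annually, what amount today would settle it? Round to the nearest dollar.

C$6,118

With 2 periods per year: i = 0.062, n = 34.
Discount factor = (1+0.062)^(−34) = 0.129350; PV = 47,300 × 0.129350 = 6,118.2550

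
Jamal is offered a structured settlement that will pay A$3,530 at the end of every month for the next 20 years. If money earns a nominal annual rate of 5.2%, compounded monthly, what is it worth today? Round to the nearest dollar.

Periodic rate i = 0.052/12 = 0.00433333; n = 20 × 12 = 240 periods.
PV = PMT · [1 − (1+i)^(−n)] / i = 3530 · 149.019292 = 526,038.1024

A$526,038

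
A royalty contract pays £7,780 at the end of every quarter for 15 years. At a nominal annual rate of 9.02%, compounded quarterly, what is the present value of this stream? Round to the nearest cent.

Periodic rate i = 0.0902/4 = 0.02255; n = 15 × 4 = 60 periods.
Annuity factor a(60|0.02255) = 32.710526; PV = 7780 × 32.710526 = 254,487.8928

£254,487.89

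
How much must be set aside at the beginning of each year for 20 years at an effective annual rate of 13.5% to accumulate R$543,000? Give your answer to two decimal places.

R$5,574.07

FV-annuity factor × (1+i) = 97.415411; PMT = 543000 / 97.415411 = 5,574.0667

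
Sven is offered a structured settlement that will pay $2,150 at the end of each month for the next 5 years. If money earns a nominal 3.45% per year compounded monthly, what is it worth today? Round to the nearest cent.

With 12 periods per year: i = 0.002875, n = 60.
PV = PMT · [1 − (1+i)^(−n)] / i = 2150 · 55.037706 = 118,331.0676

$118,331.07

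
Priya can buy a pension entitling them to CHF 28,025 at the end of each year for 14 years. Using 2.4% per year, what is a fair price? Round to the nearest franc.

Annuity factor a(14|0.024) = 11.772299; PV = 28025 × 11.772299 = 329,918.6915

CHF 329,919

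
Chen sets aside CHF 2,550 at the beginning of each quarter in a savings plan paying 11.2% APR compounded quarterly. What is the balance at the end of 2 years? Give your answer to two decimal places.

Periodic rate i = 0.112/4 = 0.028; n = 2 × 4 = 8 periods.
Accumulation factor s(8|0.028) × (1+i) = 9.076701; FV = 2550 × 9.076701 = 23,145.5872
Payments are at the start of each period, so multiply by (1+i).

CHF 23,145.59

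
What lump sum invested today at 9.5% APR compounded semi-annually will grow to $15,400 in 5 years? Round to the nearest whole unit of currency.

i = 0.095/2 = 0.0475 per half-year; n = 5·2 = 10.
Discount factor = (1+0.0475)^(−10) = 0.628723; PV = 15,400 × 0.628723 = 9,682.3417

$9,682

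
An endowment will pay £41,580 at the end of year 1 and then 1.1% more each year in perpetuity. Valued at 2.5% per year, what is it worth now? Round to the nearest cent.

PV = PMT / (i − g) = 41580 / (0.025 − 0.011) = 41580 / 0.014000 = 2,970,000.0000

£2,970,000.00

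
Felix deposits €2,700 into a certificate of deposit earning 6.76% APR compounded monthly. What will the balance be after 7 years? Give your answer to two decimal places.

€4,328.08

Periodic rate i = 0.0676/12 = 0.00563333; n = 7 × 12 = 84 periods.
FV = PV·(1+i)^n = 2,700 × 1.602992 = 4,328.0795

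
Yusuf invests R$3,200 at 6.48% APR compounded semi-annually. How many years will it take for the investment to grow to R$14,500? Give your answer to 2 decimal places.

23.69 years

Periodic rate i = 0.0648/2 = 0.0324.
(1+i)^n = 14500/3200 = 4.53125, so n = ln 4.53125 / ln 1.0324 = 47.3872 half-years
= 47.3872/2 years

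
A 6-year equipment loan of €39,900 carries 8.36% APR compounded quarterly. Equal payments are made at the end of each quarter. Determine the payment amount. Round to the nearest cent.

€2,131.13

With 4 periods per year: i = 0.0209, n = 24.
Annuity-PV factor = 18.722501; PMT = 39900 / 18.722501 = 2,131.1255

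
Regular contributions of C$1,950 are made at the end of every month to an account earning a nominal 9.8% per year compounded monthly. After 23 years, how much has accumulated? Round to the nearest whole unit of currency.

C$2,015,017

With 12 periods per year: i = 0.00816667, n = 276.
Accumulation factor s(276|0.00816667) = 1033.342234; FV = 1950 × 1033.342234 = 2,015,017.3557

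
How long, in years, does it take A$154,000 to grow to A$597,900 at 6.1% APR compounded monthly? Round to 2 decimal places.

22.29 years

Periodic rate i = 0.061/12 = 0.00508333.
n = ln(597900/154000) / ln(1+0.00508333) = ln(3.88247) / 0.005070 = 267.5244 months
= 267.5244/12 years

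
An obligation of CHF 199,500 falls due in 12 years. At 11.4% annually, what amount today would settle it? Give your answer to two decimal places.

CHF 54,616.09

PV = FV·(1+i)^(−n) = 199,500 × 0.273765 = 54,616.0906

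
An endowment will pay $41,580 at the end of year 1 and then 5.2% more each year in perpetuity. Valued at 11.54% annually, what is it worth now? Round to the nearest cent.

$655,835.96

PV = PMT / (i − g) = 41580 / (0.1154 − 0.052) = 41580 / 0.063400 = 655,835.9621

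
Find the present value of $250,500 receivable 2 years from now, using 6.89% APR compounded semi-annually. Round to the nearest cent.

$218,760.91

With 2 periods per year: i = 0.03445, n = 4.
Discount factor = (1+0.03445)^(−4) = 0.873297; PV = 250,500 × 0.873297 = 218,760.9065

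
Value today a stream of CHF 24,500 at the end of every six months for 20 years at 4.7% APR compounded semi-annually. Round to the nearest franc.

i = 0.047/2 = 0.0235 per half-year; n = 20·2 = 40.
PV = 24500 × [1 − (1+0.0235)^(−40)] / 0.0235 = 24500 × 25.748975 = 630,849.8971

CHF 630,850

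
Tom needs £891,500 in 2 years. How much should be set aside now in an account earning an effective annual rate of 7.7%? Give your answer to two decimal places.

Discount factor = (1+0.077)^(−2) = 0.862122; PV = 891,500 × 0.862122 = 768,581.5252

£768,581.53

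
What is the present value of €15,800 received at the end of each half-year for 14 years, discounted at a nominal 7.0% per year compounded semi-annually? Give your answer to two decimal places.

i = 0.07/2 = 0.035 per half-year; n = 14·2 = 28.
PV = PMT · [1 − (1+i)^(−n)] / i = 15800 · 17.667019 = 279,138.8978

€279,138.90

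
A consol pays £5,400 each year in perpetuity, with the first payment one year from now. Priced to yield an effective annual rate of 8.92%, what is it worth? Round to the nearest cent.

£60,538.12

PV = C/r = 5400/0.0892 = 60,538.1166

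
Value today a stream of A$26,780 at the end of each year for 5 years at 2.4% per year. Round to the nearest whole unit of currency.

PV = PMT · [1 − (1+i)^(−n)] / i = 26780 · 4.659233 = 124,774.2467

A$124,774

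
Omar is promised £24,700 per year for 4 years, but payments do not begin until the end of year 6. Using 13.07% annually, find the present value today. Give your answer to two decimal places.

£39,695.24

Value one period before first payment (t=5): 24700 × [1 − (1+0.1307)^(−4)] / 0.1307 = 24700 × 2.970150 = 73,362.7134
PV₀ = 73,362.7134 / (1+0.1307)^5 = 73,362.7134 / 1.848149 = 39,695.2394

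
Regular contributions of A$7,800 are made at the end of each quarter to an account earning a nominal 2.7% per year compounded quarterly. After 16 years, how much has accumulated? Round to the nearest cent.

A$621,805.58

Periodic rate i = 0.027/4 = 0.00675; n = 16 × 4 = 64 periods.
Accumulation factor s(64|0.00675) = 79.718664; FV = 7800 × 79.718664 = 621,805.5810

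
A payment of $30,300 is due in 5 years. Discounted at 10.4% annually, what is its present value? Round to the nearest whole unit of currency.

PV = 30,300 / (1 + 0.104)^5 = 30,300 / 1.640006 = 18,475.5451

$18,476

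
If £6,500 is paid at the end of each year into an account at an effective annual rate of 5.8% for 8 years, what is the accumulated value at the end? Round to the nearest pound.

Accumulation factor s(8|0.058) = 9.826694; FV = 6500 × 9.826694 = 63,873.5126

£63,874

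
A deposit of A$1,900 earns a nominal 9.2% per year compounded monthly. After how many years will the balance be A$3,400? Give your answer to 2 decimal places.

6.35 years

Periodic rate i = 0.092/12 = 0.00766667.
n = ln(3400/1900) / ln(1+0.00766667) = ln(1.78947) / 0.007637 = 76.1934 months
= 76.1934/12 years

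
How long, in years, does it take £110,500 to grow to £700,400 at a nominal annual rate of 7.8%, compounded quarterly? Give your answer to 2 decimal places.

23.90 years

Periodic rate i = 0.078/4 = 0.0195.
n = ln(700400/110500) / ln(1+0.0195) = ln(6.33846) / 0.019312 = 95.6196 quarters
= 95.6196/4 years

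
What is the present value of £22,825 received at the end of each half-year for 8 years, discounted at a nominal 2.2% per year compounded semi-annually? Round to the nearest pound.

£333,195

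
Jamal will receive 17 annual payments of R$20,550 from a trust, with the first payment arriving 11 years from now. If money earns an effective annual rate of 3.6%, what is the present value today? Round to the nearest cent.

R$181,102.55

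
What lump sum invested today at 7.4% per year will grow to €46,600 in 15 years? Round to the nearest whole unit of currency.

PV = FV·(1+i)^(−n) = 46,600 × 0.342717 = 15,970.6171

€15,971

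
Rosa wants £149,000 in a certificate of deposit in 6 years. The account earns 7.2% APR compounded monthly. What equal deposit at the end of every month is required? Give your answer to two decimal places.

i = 0.072/12 = 0.006 per month; n = 6·12 = 72.
PMT = 149000 / ( [(1+0.006)^72 − 1] / 0.006 ) = 149000 / 89.724679 = 1,660.6356

£1,660.64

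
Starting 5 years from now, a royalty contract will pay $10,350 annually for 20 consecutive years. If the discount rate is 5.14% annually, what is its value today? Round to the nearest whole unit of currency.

$104,309

Value one period before first payment (t=4): 10350 × [1 − (1+0.0514)^(−20)] / 0.0514 = 10350 × 12.315595 = 127,466.4043
Discount back 4 years: 127,466.4043 × (1+0.0514)^(−4) = 127,466.4043 × 0.818329 = 104,309.4953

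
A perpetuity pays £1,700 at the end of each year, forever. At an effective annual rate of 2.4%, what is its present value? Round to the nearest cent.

PV = PMT / i = 1700 / 0.024 = 70,833.3333

£70,833.33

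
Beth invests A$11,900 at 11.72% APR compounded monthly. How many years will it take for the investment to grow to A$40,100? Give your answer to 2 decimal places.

10.42 years

Periodic rate i = 0.1172/12 = 0.00976667.
(1+i)^n = 40100/11900 = 3.36975, so n = ln 3.36975 / ln 1.00977 = 124.9926 months
= 124.9926/12 years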